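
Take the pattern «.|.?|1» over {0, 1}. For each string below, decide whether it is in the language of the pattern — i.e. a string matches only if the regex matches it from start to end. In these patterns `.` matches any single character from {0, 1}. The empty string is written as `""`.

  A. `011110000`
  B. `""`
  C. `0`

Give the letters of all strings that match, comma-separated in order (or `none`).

A. `011110000` → no match
B. `""` → match
C. `0` → match

B, C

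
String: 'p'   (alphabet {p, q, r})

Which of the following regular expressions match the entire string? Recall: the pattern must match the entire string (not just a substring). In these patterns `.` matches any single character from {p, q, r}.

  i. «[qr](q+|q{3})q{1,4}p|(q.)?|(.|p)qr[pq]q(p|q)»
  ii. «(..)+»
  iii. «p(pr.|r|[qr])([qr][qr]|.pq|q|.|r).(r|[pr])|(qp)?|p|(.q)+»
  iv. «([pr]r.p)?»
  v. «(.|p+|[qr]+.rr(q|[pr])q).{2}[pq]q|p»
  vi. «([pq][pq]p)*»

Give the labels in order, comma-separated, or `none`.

iii, v

i → no match
ii → no match
iii → match
iv → no match
v → match
vi → no match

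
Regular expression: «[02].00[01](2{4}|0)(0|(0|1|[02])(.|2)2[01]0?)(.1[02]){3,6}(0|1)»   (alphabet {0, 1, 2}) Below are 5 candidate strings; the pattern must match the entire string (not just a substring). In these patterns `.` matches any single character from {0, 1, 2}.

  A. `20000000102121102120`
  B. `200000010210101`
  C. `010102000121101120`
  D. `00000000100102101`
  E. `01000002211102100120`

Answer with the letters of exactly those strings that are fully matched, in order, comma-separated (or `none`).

A → match
B → no match
C → no match
D → match
E → match

A, D, E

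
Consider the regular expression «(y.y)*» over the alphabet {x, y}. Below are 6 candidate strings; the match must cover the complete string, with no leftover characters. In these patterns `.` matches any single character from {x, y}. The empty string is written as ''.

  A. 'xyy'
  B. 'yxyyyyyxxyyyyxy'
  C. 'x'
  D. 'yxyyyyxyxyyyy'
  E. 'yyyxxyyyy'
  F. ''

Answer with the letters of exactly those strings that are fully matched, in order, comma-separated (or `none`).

A → no match
B → no match
C → no match
D → no match
E → no match
F → match

F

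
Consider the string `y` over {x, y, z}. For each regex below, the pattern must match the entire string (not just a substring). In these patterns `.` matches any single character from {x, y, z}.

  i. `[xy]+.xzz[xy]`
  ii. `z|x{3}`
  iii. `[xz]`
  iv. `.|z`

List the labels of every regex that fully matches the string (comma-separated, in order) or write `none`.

i → no match
ii → no match
iii → no match
iv → match

iv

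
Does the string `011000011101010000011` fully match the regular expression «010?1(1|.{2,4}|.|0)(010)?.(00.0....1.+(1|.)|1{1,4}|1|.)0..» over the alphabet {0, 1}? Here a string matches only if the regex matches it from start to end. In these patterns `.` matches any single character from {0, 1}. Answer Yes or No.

No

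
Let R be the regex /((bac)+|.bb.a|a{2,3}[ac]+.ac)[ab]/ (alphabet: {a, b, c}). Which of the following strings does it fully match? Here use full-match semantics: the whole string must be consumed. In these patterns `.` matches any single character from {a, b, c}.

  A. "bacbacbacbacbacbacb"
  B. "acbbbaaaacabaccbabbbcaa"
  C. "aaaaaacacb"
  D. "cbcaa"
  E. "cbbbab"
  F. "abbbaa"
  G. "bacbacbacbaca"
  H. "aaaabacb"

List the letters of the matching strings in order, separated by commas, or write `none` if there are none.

A, C, E, F, G, H

A → match
B → no match
C. "aaaaaacacb" → match
D. "cbcaa" → no match
E. "cbbbab" → match
F. "abbbaa" → match
G → match
H. "aaaabacb" → match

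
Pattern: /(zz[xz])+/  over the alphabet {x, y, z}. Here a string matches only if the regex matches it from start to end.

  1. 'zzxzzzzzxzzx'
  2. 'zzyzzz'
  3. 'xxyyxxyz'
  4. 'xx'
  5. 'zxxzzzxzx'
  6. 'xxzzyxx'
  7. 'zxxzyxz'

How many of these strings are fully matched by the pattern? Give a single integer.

1 → match
2 → no match
3 → no match — must start with 'zz'
4 → no match — must start with 'zz'
5 → no match — must start with 'zz'
6 → no match — must start with 'zz'
7 → no match — must start with 'zz'
Total matched: 1

1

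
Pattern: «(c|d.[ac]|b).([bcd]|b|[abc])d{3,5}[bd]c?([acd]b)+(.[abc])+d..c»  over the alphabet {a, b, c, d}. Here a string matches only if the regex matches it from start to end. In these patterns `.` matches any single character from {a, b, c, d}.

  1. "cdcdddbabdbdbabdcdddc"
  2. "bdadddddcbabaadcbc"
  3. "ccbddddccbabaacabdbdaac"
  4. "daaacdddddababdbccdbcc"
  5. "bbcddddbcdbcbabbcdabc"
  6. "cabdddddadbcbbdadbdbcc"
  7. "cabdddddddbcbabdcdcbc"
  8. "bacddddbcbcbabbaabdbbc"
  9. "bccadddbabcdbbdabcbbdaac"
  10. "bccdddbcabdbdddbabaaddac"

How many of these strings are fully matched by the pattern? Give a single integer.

6

1 → match
2 → match
3 → no match
4 → match
5 → match
6 → no match
7 → match
8 → match
9 → no match
10 → no match
Total matched: 6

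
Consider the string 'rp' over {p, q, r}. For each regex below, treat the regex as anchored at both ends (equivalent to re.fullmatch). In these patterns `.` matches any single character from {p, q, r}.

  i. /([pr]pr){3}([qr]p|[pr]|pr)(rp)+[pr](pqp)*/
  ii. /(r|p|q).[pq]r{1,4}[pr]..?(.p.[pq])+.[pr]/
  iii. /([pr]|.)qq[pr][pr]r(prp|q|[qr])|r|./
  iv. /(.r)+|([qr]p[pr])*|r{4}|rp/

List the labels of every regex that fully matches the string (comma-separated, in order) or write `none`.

iv

i → no match
ii → no match
iii → no match
iv → match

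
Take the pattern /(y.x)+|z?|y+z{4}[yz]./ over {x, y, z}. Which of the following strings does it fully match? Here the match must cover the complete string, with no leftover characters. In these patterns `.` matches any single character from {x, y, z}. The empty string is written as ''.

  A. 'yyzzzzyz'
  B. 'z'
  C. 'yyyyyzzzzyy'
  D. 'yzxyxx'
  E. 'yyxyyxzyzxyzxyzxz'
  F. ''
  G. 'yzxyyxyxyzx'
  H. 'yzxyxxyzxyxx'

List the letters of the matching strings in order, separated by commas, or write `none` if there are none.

A. 'yyzzzzyz' → match
B. 'z' → match
C. 'yyyyyzzzzyy' → match
D. 'yzxyxx' → match
E → no match
F. '' → match
G. 'yzxyyxyxyzx' → no match
H. 'yzxyxxyzxyxx' → match

A, B, C, D, F, H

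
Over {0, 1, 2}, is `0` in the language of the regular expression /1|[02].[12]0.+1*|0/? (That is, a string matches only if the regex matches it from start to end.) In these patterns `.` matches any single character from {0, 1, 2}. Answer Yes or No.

Yes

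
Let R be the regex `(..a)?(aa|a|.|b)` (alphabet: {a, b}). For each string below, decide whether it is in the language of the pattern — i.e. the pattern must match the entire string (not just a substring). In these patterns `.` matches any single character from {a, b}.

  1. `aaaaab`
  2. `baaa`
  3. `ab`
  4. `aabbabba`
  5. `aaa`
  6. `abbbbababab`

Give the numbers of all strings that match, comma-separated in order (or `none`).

2

1 → no match
2 → match
3 → no match
4 → no match
5 → no match
6 → no match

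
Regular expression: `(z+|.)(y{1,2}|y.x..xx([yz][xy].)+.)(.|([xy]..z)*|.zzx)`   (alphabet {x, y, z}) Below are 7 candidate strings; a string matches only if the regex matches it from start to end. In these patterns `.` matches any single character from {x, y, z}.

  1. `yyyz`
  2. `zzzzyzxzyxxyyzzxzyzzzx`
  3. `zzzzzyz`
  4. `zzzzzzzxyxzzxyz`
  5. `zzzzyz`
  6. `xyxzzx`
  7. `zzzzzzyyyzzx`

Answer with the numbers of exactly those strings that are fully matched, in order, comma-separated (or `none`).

1 → match
2 → match
3 → match
4 → no match
5 → match
6 → match
7 → match

1, 2, 3, 5, 6, 7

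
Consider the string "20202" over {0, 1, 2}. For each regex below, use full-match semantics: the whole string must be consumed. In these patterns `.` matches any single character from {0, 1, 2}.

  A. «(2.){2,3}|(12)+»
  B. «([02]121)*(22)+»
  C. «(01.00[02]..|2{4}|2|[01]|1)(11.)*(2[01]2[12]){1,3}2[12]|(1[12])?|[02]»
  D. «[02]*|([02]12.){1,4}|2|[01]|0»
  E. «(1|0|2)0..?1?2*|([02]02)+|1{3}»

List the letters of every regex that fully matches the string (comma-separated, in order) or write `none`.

A → no match
B → no match — must end with "22"
C → no match
D → match
E → match

D, E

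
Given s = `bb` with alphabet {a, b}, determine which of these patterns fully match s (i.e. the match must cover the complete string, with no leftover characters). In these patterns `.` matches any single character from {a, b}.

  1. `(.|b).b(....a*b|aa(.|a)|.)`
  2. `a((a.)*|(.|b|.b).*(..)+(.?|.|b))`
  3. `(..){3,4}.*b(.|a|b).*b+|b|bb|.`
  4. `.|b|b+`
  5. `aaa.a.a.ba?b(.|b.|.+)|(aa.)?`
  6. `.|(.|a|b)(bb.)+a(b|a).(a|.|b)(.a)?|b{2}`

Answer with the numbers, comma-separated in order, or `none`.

3, 4, 6

1 → no match
2 → no match — must start with `a`
3 → match
4 → match
5 → no match
6 → match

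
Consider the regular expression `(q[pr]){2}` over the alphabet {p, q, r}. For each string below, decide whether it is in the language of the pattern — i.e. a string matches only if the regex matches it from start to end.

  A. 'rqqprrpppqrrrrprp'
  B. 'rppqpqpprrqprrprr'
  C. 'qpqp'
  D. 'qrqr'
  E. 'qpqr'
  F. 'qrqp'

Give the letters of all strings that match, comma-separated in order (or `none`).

A → no match — must start with 'q'
B → no match — must start with 'q'
C → match
D → match
E → match
F → match

C, D, E, F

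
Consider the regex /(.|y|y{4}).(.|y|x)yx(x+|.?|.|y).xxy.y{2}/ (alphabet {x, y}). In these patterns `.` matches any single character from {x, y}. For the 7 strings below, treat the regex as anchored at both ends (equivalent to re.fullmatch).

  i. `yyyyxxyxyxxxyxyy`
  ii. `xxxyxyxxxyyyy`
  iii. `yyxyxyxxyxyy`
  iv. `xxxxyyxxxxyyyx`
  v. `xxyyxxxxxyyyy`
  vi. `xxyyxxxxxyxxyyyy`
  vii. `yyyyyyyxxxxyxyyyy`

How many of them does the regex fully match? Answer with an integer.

5

i → match
ii → match
iii → match
iv → no match — must end with `y`
v → match
vi → match
vii → no match
Total matched: 5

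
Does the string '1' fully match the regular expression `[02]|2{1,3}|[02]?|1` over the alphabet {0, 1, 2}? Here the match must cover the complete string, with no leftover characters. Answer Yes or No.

Yes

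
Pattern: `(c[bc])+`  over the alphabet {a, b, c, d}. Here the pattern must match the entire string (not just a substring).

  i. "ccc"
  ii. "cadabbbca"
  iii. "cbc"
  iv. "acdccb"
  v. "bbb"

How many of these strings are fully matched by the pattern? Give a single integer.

0

i. "ccc" → no match
ii. "cadabbbca" → no match
iii. "cbc" → no match
iv. "acdccb" → no match — must start with "c"
v. "bbb" → no match — must start with "c"
Total matched: 0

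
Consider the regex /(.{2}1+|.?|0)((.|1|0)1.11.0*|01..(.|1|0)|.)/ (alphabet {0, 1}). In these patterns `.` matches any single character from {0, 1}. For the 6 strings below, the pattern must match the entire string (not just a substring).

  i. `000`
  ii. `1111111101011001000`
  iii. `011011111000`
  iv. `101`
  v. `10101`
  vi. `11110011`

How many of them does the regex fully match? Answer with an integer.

1

i → no match
ii → no match
iii → match
iv → no match
v → no match
vi → no match
Total matched: 1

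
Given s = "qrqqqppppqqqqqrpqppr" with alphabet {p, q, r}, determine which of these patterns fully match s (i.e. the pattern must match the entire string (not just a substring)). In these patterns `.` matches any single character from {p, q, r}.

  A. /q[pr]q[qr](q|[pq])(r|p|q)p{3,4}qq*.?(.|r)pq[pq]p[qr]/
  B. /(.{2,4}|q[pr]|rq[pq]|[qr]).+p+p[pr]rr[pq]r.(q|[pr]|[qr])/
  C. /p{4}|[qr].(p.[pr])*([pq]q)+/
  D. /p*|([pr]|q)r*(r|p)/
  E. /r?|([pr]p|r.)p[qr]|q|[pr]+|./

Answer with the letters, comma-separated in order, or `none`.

A → match
B → no match
C → no match
D → no match
E → no match

A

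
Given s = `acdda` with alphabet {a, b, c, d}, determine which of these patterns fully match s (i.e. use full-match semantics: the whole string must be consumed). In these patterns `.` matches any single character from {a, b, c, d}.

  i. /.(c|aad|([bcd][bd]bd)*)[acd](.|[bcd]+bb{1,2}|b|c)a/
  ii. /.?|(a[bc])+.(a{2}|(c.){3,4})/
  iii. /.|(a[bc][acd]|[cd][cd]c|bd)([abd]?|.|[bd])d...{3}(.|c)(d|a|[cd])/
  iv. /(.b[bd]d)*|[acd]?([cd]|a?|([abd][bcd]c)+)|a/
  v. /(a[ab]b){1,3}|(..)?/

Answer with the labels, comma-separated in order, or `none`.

i

i → match
ii → no match
iii → no match
iv → no match
v → no match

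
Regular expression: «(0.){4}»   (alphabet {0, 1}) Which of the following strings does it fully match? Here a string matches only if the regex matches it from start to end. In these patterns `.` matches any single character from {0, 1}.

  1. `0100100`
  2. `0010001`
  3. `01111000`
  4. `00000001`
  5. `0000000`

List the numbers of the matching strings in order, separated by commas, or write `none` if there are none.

4

1 → no match
2 → no match
3 → no match
4 → match
5 → no match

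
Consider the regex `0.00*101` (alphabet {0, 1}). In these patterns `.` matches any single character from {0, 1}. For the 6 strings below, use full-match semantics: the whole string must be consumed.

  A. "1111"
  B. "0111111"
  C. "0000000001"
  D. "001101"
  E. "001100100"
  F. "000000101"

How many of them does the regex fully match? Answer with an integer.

A. "1111" → no match — must start with "0"
B. "0111111" → no match — must end with "101"
C. "0000000001" → no match — must end with "101"
D. "001101" → no match
E. "001100100" → no match — must end with "101"
F. "000000101" → match
Total matched: 1

1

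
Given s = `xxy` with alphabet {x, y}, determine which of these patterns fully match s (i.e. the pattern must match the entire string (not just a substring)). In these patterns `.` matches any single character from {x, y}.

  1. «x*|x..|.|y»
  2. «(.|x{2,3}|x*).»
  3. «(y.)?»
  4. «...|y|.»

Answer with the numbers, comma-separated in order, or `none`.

1, 2, 4

1 → match
2 → match
3 → no match
4 → match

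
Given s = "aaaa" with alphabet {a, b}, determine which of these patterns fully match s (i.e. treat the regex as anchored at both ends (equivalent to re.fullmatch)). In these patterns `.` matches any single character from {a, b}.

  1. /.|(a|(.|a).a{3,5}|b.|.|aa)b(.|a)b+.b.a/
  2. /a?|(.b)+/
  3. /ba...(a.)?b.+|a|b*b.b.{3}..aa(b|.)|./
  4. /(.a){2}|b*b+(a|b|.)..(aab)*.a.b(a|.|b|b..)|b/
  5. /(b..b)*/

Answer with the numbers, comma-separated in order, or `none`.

1 → no match
2 → no match
3 → no match
4 → match
5 → no match

4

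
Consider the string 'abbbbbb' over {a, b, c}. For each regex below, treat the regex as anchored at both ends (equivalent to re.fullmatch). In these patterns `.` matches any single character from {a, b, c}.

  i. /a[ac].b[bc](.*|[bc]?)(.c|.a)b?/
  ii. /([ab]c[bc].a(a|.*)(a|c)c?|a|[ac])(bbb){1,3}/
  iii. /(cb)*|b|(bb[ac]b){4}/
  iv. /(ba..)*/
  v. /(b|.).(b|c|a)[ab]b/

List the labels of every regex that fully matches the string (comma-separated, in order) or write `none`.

i → no match
ii → match
iii → no match
iv → no match
v → no match

ii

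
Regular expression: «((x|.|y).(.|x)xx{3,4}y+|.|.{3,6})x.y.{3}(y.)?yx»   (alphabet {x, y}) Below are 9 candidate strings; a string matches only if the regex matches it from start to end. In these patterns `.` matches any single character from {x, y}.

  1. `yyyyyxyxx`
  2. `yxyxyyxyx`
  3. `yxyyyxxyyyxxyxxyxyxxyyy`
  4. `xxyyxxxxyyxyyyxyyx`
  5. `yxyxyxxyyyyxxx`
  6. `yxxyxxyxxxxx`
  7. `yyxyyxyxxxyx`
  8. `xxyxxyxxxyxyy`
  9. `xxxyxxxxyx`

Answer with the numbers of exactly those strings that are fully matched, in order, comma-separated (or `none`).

1. `yyyyyxyxx` → no match — must end with `yx`
2. `yxyxyyxyx` → no match
3 → no match — must end with `yx`
4 → no match
5 → no match — must end with `yx`
6. `yxxyxxyxxxxx` → no match — must end with `yx`
7. `yyxyyxyxxxyx` → no match
8 → no match — must end with `yx`
9. `xxxyxxxxyx` → no match

none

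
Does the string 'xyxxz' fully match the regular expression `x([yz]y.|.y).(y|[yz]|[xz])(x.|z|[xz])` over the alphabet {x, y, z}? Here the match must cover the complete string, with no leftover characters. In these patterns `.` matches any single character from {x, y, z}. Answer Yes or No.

No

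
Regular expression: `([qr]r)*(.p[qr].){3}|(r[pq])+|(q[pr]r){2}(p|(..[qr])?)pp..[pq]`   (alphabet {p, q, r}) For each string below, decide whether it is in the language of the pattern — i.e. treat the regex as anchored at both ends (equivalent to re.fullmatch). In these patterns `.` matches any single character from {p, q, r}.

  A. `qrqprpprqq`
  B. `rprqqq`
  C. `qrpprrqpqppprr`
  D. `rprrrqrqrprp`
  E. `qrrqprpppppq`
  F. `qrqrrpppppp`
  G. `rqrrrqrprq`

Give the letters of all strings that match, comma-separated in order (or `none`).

C, E

A → no match
B → no match
C → match
D → no match
E → match
F → no match
G → no match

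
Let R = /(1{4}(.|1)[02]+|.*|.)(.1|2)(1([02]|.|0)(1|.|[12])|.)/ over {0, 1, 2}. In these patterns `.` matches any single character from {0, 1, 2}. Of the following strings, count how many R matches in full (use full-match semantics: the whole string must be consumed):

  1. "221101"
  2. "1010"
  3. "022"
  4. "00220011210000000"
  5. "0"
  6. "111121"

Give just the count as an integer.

1 → match
2 → match
3 → match
4 → no match
5 → no match
6 → match
Total matched: 4

4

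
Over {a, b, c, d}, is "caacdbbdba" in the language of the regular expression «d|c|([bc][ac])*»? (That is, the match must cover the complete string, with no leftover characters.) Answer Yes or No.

No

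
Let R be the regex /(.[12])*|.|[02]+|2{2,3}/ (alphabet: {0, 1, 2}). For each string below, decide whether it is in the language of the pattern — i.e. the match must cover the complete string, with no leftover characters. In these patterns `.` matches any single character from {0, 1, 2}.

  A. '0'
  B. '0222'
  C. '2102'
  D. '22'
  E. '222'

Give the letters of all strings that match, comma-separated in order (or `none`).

A → match
B → match
C → match
D → match
E → match

A, B, C, D, E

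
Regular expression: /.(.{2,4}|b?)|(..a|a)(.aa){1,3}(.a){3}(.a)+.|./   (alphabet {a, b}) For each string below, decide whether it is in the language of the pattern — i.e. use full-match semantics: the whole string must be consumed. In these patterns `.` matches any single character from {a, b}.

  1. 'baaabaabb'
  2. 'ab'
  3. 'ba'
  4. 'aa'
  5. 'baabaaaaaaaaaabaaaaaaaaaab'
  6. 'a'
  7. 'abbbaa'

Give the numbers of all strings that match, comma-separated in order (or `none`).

2, 6

1. 'baaabaabb' → no match
2. 'ab' → match
3. 'ba' → no match
4. 'aa' → no match
5 → no match
6. 'a' → match
7. 'abbbaa' → no match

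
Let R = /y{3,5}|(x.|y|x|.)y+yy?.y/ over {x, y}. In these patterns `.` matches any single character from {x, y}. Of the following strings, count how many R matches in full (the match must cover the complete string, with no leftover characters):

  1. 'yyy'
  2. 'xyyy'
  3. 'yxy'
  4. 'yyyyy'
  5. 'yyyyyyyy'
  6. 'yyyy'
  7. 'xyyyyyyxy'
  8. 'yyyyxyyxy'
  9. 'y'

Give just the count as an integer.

1. 'yyy' → match
2. 'xyyy' → no match
3. 'yxy' → no match
4. 'yyyyy' → match
5. 'yyyyyyyy' → match
6. 'yyyy' → match
7. 'xyyyyyyxy' → match
8. 'yyyyxyyxy' → no match
9. 'y' → no match
Total matched: 5

5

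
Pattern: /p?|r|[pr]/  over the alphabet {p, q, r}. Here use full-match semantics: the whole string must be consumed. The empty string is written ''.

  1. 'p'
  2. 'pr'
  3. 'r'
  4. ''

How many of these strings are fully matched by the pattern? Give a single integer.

1 → match
2 → no match
3 → match
4 → match
Total matched: 3

3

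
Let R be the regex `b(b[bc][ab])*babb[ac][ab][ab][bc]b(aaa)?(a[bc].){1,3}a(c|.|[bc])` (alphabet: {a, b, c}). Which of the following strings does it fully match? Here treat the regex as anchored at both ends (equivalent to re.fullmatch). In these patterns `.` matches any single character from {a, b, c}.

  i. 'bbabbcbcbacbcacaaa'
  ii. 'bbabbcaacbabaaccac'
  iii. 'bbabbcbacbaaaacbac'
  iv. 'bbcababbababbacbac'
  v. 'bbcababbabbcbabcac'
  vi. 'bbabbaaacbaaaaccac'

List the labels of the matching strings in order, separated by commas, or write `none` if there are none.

ii, iii, iv, v, vi

i → no match
ii → match
iii → match
iv → match
v → match
vi → match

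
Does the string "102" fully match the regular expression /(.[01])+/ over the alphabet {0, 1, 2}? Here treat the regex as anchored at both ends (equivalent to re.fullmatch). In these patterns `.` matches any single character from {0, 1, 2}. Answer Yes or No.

No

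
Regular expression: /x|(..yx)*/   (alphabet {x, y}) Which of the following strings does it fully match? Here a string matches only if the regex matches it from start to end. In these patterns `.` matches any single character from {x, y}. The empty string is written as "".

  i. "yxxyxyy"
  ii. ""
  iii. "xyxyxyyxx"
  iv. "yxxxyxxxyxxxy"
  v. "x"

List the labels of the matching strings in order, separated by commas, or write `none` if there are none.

i → no match
ii → match
iii → no match
iv → no match
v → match

ii, v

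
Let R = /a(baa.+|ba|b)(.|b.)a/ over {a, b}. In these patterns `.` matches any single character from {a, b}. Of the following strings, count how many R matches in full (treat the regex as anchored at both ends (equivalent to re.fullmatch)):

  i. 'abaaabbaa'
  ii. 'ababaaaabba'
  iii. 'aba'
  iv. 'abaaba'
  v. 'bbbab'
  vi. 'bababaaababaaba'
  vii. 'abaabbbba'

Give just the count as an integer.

i. 'abaaabbaa' → match
ii. 'ababaaaabba' → no match
iii. 'aba' → no match
iv. 'abaaba' → no match
v. 'bbbab' → no match — must start with 'a'
vi → no match — must start with 'a'
vii. 'abaabbbba' → match
Total matched: 2

2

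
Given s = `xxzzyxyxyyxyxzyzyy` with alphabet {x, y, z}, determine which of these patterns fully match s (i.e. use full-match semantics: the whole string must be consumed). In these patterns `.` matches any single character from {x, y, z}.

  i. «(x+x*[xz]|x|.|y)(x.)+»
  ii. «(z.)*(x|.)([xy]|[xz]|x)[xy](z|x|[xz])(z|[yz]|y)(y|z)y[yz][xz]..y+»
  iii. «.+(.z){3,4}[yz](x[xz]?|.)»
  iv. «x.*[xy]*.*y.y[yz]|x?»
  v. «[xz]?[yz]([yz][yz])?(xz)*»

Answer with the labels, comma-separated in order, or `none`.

iv

i → no match
ii → no match
iii → no match
iv → match
v → no match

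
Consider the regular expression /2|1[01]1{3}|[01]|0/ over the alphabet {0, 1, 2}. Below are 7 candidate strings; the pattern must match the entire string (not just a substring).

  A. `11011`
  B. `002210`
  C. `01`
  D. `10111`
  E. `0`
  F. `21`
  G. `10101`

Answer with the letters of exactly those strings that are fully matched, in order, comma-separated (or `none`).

A → no match
B → no match
C → no match
D → match
E → match
F → no match
G → no match

D, E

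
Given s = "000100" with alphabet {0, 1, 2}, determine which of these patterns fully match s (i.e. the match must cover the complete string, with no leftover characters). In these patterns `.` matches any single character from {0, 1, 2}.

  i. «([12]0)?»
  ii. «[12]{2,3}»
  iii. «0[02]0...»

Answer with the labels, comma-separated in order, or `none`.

i → no match
ii → no match
iii → match

iii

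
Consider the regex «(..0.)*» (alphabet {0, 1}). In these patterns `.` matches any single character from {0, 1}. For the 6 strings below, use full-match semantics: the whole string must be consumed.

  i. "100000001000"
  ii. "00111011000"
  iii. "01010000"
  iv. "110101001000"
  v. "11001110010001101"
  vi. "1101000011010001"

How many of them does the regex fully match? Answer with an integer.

i → match
ii → no match
iii → match
iv → match
v → no match
vi → match
Total matched: 4

4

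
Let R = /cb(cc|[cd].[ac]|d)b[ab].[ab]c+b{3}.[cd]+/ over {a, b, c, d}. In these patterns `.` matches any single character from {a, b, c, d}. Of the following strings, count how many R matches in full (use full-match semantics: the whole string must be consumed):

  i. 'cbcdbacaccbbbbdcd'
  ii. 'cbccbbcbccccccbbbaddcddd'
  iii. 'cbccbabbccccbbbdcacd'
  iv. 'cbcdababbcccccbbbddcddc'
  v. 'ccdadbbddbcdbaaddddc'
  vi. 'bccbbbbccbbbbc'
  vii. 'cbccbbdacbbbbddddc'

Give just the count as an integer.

i → no match
ii → match
iii → no match
iv → match
v → no match — must start with 'cb'
vi → no match — must start with 'cb'
vii → match
Total matched: 3

3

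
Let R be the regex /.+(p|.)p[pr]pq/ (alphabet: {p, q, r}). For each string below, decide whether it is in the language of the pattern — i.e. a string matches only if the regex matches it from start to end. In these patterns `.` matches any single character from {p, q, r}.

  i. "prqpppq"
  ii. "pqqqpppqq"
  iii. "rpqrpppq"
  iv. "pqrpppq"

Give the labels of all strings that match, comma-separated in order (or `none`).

i → match
ii → no match — must end with "pq"
iii → match
iv → match

i, iii, iv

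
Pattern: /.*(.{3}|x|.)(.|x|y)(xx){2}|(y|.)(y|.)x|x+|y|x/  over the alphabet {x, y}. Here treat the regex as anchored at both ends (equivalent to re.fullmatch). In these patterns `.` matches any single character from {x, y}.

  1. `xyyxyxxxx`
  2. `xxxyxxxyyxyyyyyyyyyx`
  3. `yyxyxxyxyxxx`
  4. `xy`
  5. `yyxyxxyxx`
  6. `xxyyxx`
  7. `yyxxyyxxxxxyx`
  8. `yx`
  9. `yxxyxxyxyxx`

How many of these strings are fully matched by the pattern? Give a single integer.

1 → match
2 → no match
3 → no match
4 → no match
5 → no match
6 → no match
7 → no match
8 → no match
9 → no match
Total matched: 1

1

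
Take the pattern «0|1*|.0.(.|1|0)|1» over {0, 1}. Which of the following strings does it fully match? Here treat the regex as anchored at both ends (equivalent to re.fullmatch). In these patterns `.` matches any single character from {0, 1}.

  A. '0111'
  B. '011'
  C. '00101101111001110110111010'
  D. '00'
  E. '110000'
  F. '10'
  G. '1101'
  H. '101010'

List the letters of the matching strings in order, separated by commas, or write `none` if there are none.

none

A. '0111' → no match
B. '011' → no match
C → no match
D. '00' → no match
E. '110000' → no match
F. '10' → no match
G. '1101' → no match
H. '101010' → no match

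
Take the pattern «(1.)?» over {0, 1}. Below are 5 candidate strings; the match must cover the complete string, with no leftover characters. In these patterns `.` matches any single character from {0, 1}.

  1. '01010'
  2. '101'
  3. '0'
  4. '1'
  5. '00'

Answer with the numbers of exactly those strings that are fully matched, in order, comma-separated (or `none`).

1 → no match
2 → no match
3 → no match
4 → no match
5 → no match

none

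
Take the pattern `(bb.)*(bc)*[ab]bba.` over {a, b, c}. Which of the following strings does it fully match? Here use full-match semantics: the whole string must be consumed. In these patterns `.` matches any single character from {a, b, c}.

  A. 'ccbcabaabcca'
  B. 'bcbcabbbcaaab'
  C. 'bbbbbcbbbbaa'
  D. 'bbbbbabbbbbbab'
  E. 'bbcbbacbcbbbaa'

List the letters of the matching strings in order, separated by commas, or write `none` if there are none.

D

A → no match
B → no match
C → no match
D → match
E → no match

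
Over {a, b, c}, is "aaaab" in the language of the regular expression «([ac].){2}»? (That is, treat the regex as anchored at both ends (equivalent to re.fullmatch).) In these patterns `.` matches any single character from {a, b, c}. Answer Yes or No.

No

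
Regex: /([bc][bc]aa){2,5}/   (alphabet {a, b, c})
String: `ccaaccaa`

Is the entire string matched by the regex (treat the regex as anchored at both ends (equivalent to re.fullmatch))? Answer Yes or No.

Yes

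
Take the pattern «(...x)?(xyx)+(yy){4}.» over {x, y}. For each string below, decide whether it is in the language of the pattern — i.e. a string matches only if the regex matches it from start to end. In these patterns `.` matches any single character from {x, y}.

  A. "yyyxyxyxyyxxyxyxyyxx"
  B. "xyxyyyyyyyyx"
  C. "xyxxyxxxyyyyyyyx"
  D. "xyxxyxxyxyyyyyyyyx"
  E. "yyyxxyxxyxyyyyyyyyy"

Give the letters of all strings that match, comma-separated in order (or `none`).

B, D, E

A → no match
B. "xyxyyyyyyyyx" → match
C → no match
D → match
E → match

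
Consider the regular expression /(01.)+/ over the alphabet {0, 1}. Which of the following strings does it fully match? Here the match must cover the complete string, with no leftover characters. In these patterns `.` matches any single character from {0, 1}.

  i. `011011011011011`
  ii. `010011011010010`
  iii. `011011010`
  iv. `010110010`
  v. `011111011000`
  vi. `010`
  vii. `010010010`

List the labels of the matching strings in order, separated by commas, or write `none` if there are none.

i, ii, iii, vi, vii

i → match
ii → match
iii → match
iv → no match
v → no match
vi → match
vii → match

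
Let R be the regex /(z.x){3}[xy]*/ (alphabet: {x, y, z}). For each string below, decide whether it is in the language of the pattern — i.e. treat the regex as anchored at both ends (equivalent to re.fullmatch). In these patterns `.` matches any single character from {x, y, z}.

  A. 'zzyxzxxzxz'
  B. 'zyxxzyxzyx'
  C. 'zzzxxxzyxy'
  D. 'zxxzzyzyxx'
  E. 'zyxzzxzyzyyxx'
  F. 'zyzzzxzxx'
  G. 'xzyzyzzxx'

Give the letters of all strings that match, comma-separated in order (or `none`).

none

A. 'zzyxzxxzxz' → no match
B. 'zyxxzyxzyx' → no match
C. 'zzzxxxzyxy' → no match
D. 'zxxzzyzyxx' → no match
E → no match
F. 'zyzzzxzxx' → no match
G. 'xzyzyzzxx' → no match — must start with 'z'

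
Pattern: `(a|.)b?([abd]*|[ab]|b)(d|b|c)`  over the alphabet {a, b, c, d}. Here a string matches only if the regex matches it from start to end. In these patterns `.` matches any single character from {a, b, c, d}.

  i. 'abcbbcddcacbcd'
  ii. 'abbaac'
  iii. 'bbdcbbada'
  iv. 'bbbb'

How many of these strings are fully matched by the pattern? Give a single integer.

i → no match
ii. 'abbaac' → match
iii. 'bbdcbbada' → no match
iv. 'bbbb' → match
Total matched: 2

2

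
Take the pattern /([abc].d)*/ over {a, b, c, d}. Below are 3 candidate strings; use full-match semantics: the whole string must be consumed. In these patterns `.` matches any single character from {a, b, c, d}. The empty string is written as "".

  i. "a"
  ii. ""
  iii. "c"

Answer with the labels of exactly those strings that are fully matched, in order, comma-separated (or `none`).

ii

i. "a" → no match
ii. "" → match
iii. "c" → no match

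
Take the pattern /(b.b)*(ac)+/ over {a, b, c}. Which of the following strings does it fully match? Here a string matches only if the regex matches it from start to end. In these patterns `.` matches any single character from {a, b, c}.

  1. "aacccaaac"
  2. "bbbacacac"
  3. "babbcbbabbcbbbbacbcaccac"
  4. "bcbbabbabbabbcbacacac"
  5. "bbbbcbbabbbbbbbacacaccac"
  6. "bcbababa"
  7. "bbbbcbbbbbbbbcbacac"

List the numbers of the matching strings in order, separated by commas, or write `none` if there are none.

1 → no match
2 → match
3 → no match
4 → match
5 → no match
6 → no match — must end with "ac"
7 → match

2, 4, 7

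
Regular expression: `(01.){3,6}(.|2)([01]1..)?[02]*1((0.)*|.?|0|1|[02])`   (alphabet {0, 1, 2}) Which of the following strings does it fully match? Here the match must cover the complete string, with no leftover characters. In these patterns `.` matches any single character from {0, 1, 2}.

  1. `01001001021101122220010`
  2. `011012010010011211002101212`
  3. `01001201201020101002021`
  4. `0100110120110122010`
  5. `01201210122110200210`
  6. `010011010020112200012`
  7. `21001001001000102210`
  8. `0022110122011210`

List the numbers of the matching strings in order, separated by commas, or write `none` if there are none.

3, 4

1 → no match
2 → no match
3 → match
4 → match
5 → no match
6 → no match
7 → no match — must start with `01`
8 → no match — must start with `01`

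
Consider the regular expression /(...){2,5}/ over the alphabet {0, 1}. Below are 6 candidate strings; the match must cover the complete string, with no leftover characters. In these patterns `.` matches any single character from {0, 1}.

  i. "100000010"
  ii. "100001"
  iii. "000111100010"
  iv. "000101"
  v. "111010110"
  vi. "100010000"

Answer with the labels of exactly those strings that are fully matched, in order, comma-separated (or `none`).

i, ii, iii, iv, v, vi

i → match
ii → match
iii → match
iv → match
v → match
vi → match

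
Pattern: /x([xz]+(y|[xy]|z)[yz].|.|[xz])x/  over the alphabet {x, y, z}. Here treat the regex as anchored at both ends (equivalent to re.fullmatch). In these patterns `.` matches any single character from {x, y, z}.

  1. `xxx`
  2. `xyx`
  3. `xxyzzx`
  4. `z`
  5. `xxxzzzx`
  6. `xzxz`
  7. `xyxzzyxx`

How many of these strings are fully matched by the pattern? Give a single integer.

4

1. `xxx` → match
2. `xyx` → match
3. `xxyzzx` → match
4. `z` → no match — must start with `x`
5. `xxxzzzx` → match
6. `xzxz` → no match — must end with `x`
7. `xyxzzyxx` → no match
Total matched: 4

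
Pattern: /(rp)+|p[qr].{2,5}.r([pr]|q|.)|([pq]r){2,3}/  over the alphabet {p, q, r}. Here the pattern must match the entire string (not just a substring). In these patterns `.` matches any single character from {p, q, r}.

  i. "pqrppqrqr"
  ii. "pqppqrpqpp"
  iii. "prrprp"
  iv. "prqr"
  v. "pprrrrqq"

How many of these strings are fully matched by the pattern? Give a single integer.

i. "pqrppqrqr" → no match
ii. "pqppqrpqpp" → no match
iii. "prrprp" → no match
iv. "prqr" → match
v. "pprrrrqq" → no match
Total matched: 1

1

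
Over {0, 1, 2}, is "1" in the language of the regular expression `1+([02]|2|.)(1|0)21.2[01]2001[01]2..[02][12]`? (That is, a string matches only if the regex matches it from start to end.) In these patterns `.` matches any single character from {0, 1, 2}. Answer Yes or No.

No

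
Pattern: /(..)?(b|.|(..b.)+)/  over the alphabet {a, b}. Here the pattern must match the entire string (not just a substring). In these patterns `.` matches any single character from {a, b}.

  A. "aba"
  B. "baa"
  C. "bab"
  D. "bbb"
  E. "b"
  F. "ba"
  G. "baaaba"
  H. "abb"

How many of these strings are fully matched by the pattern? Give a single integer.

7

A → match
B → match
C → match
D → match
E → match
F → no match
G → match
H → match
Total matched: 7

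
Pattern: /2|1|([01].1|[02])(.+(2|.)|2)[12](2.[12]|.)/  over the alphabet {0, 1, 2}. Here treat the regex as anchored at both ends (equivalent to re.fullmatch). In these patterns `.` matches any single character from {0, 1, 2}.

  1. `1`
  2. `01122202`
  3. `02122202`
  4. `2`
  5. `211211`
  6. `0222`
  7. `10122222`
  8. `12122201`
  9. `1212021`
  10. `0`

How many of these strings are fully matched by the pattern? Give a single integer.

1. `1` → match
2. `01122202` → match
3. `02122202` → match
4. `2` → match
5. `211211` → match
6. `0222` → match
7. `10122222` → match
8. `12122201` → match
9. `1212021` → match
10. `0` → no match
Total matched: 9

9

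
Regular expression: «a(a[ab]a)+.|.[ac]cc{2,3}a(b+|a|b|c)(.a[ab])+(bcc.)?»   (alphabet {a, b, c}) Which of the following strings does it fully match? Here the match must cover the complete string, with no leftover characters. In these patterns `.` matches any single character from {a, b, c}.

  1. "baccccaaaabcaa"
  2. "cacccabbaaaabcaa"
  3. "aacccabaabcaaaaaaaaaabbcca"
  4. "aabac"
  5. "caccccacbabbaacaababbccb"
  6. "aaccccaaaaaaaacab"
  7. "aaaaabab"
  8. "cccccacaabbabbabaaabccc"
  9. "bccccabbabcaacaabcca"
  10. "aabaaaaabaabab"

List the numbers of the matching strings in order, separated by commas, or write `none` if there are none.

1, 2, 3, 4, 5, 6, 7, 8, 9, 10

1 → match
2 → match
3 → match
4. "aabac" → match
5 → match
6 → match
7. "aaaaabab" → match
8 → match
9 → match
10 → match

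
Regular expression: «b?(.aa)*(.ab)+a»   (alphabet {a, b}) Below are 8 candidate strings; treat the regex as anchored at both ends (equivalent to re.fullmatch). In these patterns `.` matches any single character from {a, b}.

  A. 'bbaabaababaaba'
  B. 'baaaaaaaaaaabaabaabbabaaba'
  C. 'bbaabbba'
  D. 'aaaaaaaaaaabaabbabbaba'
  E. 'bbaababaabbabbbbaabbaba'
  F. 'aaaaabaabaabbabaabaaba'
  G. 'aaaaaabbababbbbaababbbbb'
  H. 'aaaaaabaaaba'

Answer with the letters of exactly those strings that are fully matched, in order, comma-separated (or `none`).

A → match
B → match
C → no match — must end with 'aba'
D → match
E → no match
F → match
G → no match — must end with 'aba'
H → no match

A, B, D, F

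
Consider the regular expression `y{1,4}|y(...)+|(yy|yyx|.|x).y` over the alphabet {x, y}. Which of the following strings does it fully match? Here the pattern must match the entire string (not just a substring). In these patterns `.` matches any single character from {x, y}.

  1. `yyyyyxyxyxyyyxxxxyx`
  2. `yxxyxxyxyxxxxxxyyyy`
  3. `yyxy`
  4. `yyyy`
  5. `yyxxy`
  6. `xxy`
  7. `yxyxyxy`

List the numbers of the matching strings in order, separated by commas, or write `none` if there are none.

1, 2, 3, 4, 5, 6, 7

1 → match
2 → match
3 → match
4 → match
5 → match
6 → match
7 → match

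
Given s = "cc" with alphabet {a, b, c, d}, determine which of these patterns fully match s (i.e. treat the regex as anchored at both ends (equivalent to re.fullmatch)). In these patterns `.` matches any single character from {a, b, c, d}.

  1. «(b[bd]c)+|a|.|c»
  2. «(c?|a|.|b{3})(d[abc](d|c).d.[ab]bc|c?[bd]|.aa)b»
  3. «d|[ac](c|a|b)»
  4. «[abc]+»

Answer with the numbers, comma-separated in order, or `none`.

3, 4

1 → no match
2 → no match — must end with "b"
3 → match
4 → match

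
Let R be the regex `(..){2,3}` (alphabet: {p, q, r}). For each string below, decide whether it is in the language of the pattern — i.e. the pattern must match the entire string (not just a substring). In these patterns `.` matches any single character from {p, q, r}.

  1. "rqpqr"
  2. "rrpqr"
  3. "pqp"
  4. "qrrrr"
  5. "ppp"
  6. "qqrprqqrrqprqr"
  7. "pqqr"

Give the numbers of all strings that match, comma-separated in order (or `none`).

1 → no match
2 → no match
3 → no match
4 → no match
5 → no match
6 → no match
7 → match

7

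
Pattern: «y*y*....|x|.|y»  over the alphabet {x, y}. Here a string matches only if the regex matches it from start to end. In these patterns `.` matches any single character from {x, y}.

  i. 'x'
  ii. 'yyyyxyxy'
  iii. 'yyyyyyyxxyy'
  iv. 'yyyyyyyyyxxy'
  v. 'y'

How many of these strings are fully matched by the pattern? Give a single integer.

5

i → match
ii → match
iii → match
iv → match
v → match
Total matched: 5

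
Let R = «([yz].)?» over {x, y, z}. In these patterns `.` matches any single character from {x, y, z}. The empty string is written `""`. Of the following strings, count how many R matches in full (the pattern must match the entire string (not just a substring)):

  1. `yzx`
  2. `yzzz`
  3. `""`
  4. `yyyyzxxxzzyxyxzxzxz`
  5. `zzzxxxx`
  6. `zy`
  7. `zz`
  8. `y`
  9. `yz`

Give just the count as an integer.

4

1. `yzx` → no match
2. `yzzz` → no match
3. `""` → match
4 → no match
5. `zzzxxxx` → no match
6. `zy` → match
7. `zz` → match
8. `y` → no match
9. `yz` → match
Total matched: 4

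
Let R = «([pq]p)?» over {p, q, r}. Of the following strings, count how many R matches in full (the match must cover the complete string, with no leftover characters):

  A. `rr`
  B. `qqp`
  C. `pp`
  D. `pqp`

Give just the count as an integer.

1

A → no match
B → no match
C → match
D → no match
Total matched: 1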